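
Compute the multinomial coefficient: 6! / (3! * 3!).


6! = 720
Denominator: 3!=6 * 3!=6
Coefficient = 720 / 36 = 20

20


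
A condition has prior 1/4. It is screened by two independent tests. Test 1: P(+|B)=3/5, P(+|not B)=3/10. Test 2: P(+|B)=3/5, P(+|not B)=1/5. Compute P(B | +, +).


After test 1: P(+) = 3/5*1/4 + 3/10*3/4 = 3/8
P(B|+) = (3/20)/(3/8) = 2/5
After test 2 (use post1 as new prior): P(+) = 3/5*2/5 + 1/5*3/5 = 9/25
P(B|+,+) = (6/25)/(9/25) = 2/3

2/3


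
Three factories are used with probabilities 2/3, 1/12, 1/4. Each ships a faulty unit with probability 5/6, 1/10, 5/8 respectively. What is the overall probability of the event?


P(A) = P(A|B1)P(B1) + P(A|B2)P(B2) + P(A|B3)P(B3)
= 5/6*2/3 + 1/10*1/12 + 5/8*1/4
= 5/9 + 1/120 + 5/32 = 1037/1440

1037/1440


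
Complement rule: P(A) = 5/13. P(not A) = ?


P(A') = 1 - P(A) = 1 - 5/13 = 8/13

8/13


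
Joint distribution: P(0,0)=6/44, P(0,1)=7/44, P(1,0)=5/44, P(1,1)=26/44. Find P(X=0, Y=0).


Read from table: P(X=0, Y=0) = 6/44 = 3/22

3/22


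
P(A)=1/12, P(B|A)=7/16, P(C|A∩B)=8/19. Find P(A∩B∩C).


P(A∩B∩C) = P(A) * P(B|A) * P(C|A∩B)
= 1/12 * 7/16 * 8/19
= 7/192 * 8/19 = 7/456

7/456


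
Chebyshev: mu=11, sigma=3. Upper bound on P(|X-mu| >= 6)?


k = 6/3 = 2
Chebyshev: P(|X-mu| >= k*sigma) <= 1/k^2 = 1/2^2 = 1/4

1/4


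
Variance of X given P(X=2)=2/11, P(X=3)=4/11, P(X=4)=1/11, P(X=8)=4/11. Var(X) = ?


E[X] = 52/11, E[X^2] = 316/11
Var(X) = E[X^2] - (E[X])^2 = 316/11 - (52/11)^2 = 772/121

772/121


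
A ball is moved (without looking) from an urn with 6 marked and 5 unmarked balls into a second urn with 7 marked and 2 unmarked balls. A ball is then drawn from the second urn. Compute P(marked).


P(transfer marked) = 6/11; P(transfer unmarked) = 5/11
If marked transferred: Urn II has 8 marked of 10, so P(marked|marked moved) = 4/5
If unmarked transferred: Urn II has 7 marked of 10, so P(marked|unmarked moved) = 7/10
By total probability: P(marked) = 6/11*4/5 + 5/11*7/10 = 83/110

83/110


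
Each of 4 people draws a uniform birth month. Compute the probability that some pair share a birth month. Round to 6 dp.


P(all different) = prod((12-i)/12 for i=0..3) = 0.572917
P(at least one match) = 1 - 0.572917 = 0.427083

0.427083


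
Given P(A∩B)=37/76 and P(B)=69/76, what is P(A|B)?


P(A|B) = P(A∩B)/P(B) = (37/76)/(69/76) = 37/69

37/69


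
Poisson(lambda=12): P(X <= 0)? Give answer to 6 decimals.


P(X<=0) = e^(-12)*12^0/0!
≈ 0.0000061442
≈ 0.000006

0.000006


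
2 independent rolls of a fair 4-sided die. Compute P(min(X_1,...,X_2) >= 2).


P(min >= 2) = P(all X_i >= 2) = (P(X_1 >= 2))^2
= (3/4)^2 = 9/16

9/16


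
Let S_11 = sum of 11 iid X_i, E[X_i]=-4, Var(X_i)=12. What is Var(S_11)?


By independence, Var(S_n) = n*Var(X_1) = 11*12 = 132

132


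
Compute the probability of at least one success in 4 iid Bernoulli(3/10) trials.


P(at least one) = 1 - P(none)
P(none) = (1 - 3/10)^4 = (7/10)^4 = 2401/10000
P(at least one) = 1 - 2401/10000 = 7599/10000

7599/10000


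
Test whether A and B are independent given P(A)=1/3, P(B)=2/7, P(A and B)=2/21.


P(A)*P(B) = 1/3*2/7 = 2/21
P(A∩B) = 2/21, which equals P(A)P(B), so independent

Yes, A and B are independent


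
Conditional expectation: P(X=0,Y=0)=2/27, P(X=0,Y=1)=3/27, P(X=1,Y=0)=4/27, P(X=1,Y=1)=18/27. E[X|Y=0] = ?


P(Y=0) = 6/27
E[X|Y=0] = (0*2 + 1*4)/6 = 4/6 = 2/3

2/3


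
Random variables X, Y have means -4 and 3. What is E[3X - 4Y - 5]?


E[3X - 4Y - 5] = 3*E[X] - 4*E[Y] - 5
= (3)*(-4) + (-4)*(3) + (-5)
= -12 - 12 - 5 = -29

-29


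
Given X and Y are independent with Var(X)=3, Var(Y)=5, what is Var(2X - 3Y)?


Independence => Cov(X,Y)=0
Var(2X - 3Y) = 2^2*Var(X) + (-3)^2*Var(Y)
= 4*3 + 9*5 = 57

57


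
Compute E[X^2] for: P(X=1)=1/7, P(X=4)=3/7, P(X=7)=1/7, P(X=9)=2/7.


E[X^2] = sum(x^2 * P(x))
= 1*1/7 + 16*3/7 + 49*1/7 + 81*2/7
= 260/7

260/7


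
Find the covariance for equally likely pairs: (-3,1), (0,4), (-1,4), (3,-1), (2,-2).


E[X]=1/5, E[Y]=6/5, E[XY]=-14/5
Cov(X,Y) = E[XY] - E[X]E[Y] = -14/5 - 1/5*6/5 = -76/25

-76/25


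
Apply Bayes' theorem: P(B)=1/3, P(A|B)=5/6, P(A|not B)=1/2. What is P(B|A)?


P(A) = P(A|B)P(B) + P(A|B')P(B') = 5/6*1/3 + 1/2*2/3 = 11/18
P(B|A) = P(A|B)P(B)/P(A) = (5/18)/(11/18) = 5/11

5/11


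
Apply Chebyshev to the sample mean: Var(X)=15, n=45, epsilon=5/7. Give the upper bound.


Var(Xbar) = Var(X)/n = 15/45
Chebyshev: P(|Xbar-mu| >= 5/7) <= Var(Xbar)/(5/7)^2 = (1/3)/(25/49) = 49/75

49/75


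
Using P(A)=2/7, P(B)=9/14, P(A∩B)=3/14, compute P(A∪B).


P(A∪B) = P(A) + P(B) - P(A∩B)
= 2/7 + 9/14 - 3/14 = 5/7

5/7


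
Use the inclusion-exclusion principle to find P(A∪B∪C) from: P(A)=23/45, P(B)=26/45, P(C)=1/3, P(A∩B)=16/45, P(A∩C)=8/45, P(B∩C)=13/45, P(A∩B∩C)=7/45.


P(A∪B∪C) = P(A)+P(B)+P(C) - P(AB)-P(AC)-P(BC) + P(ABC)
= 23/45+26/45+1/3 - 16/45-8/45-13/45 + 7/45
= 34/45

34/45


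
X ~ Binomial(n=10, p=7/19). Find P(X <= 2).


P(X<=2) = P(X=0) + P(X=1) + P(X=2)
= 61917364224/6131066257801 + 361184624640/6131066257801 + 948109639680/6131066257801
= 1371211628544/6131066257801

1371211628544/6131066257801


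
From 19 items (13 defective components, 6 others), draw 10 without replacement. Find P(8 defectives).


P(X=8) = C(13,8)*C(6,2) / C(19,10)
= 1287*15 / 92378
= 19305/92378 = 135/646

135/646


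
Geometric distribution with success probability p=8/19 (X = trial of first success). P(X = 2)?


P(X=2) = (1-p)^1 * p = (11/19)^1 * 8/19
= 11/19 * 8/19 = 88/361

88/361


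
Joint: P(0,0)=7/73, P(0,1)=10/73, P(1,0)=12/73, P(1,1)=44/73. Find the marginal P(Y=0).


P(Y=0) = P(0,0)+P(1,0) = 7/73 + 12/73 = 19/73

19/73


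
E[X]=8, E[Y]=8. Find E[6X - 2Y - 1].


E[6X - 2Y - 1] = 6*E[X] - 2*E[Y] - 1
= (6)*(8) + (-2)*(8) + (-1)
= 48 - 16 - 1 = 31

31


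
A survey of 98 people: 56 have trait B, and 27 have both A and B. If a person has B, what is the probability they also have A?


P(A|B) = P(A∩B)/P(B) = (27/98)/(56/98) = 27/56

27/56


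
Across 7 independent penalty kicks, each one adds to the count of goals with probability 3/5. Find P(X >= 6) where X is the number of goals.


P(X>=6) = P(X=6) + P(X=7)
= 10206/78125 + 2187/78125
= 12393/78125

12393/78125


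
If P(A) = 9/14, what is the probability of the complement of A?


P(A') = 1 - P(A) = 1 - 9/14 = 5/14

5/14


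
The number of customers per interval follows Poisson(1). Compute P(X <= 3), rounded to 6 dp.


P(X<=3) = e^(-1)*1^0/0! + e^(-1)*1^1/1! + e^(-1)*1^2/2! + e^(-1)*1^3/3!
≈ 0.3678794412 + 0.3678794412 + 0.1839397206 + 0.0613132402
= 0.9810118432
≈ 0.981012

0.981012


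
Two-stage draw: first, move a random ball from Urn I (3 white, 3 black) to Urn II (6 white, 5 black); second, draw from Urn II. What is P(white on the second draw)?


P(transfer white) = 3/6 = 1/2; P(transfer black) = 1/2
If white transferred: Urn II has 7 white of 12, so P(white|white moved) = 7/12
If black transferred: Urn II has 6 white of 12, so P(white|black moved) = 1/2
By total probability: P(white) = 1/2*7/12 + 1/2*1/2 = 13/24

13/24


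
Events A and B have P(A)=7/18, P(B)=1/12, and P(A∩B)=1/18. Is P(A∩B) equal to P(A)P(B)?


P(A)*P(B) = 7/18*1/12 = 7/216
P(A∩B) = 1/18 != 7/216, so not independent

No, A and B are not independent


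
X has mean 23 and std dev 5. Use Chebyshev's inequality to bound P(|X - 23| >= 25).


k = 25/5 = 5
Chebyshev: P(|X-mu| >= k*sigma) <= 1/k^2 = 1/5^2 = 1/25

1/25


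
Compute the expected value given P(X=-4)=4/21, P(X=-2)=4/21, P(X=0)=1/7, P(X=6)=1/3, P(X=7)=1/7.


E[X] = sum(x * P(x))
= -4*4/21 - 2*4/21 + 0*1/7 + 6*1/3 + 7*1/7
= 13/7

13/7


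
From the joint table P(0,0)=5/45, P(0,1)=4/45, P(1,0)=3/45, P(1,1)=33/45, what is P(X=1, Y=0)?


Read from table: P(X=1, Y=0) = 3/45 = 1/15

1/15


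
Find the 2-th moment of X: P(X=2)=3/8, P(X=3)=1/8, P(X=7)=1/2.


E[X^2] = sum(x^2 * P(x))
= 4*3/8 + 9*1/8 + 49*1/2
= 217/8

217/8


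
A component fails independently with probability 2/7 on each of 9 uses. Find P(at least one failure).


P(at least one) = 1 - P(none)
P(none) = (1 - 2/7)^9 = (5/7)^9 = 1953125/40353607
P(at least one) = 1 - 1953125/40353607 = 38400482/40353607

38400482/40353607


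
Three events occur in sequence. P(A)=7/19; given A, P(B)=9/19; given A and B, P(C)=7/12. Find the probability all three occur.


P(A∩B∩C) = P(A) * P(B|A) * P(C|A∩B)
= 7/19 * 9/19 * 7/12
= 63/361 * 7/12 = 147/1444

147/1444


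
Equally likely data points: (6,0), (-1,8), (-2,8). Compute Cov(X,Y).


E[X]=1, E[Y]=16/3, E[XY]=-8
Cov(X,Y) = E[XY] - E[X]E[Y] = -8 - 1*16/3 = -40/3

-40/3


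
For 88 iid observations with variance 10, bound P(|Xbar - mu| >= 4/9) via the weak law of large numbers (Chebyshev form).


Var(Xbar) = Var(X)/n = 10/88
Chebyshev: P(|Xbar-mu| >= 4/9) <= Var(Xbar)/(4/9)^2 = (5/44)/(16/81) = 405/704

405/704


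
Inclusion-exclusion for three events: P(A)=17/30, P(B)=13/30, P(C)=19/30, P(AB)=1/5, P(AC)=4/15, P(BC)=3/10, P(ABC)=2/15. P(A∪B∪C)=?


P(A∪B∪C) = P(A)+P(B)+P(C) - P(AB)-P(AC)-P(BC) + P(ABC)
= 17/30+13/30+19/30 - 1/5-4/15-3/10 + 2/15
= 1

1


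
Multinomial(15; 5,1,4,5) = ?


15! = 1307674368000
Denominator: 5!=120 * 1!=1 * 4!=24 * 5!=120
Coefficient = 1307674368000 / 345600 = 3783780

3783780


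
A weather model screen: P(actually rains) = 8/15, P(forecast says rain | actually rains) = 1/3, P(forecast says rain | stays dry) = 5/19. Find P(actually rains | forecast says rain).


P(A) = P(A|B)P(B) + P(A|B')P(B') = 1/3*8/15 + 5/19*7/15 = 257/855
P(B|A) = P(A|B)P(B)/P(A) = (8/45)/(257/855) = 152/257

152/257


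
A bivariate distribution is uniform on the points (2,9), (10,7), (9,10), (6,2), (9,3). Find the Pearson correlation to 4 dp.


Cov(X,Y) = -1.2400, Var(X) = 8.5600, Var(Y) = 10.1600
rho = Cov/(sqrt(VarX)*sqrt(VarY)) = -0.1330

-0.1330


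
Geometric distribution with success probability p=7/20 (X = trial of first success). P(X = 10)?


P(X=10) = (1-p)^9 * p = (13/20)^9 * 7/20
= 10604499373/512000000000 * 7/20 = 74231495611/10240000000000

74231495611/10240000000000


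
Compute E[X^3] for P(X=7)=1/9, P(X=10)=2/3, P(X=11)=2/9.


E[X^3] = sum(g(x)*P(x))
= 343*1/9 + 1000*2/3 + 1331*2/9
= 9005/9

9005/9


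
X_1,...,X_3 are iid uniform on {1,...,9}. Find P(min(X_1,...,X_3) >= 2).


P(min >= 2) = P(all X_i >= 2) = (P(X_1 >= 2))^3
= (8/9)^3 = 512/729

512/729


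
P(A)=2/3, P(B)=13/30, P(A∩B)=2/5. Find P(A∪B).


P(A∪B) = P(A) + P(B) - P(A∩B)
= 2/3 + 13/30 - 2/5 = 7/10

7/10


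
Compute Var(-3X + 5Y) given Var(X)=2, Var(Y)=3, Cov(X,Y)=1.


Var(-3X + 5Y) = (-3)^2*Var(X) + 5^2*Var(Y) + 2*(-3)*5*Cov(X,Y)
= 9*2 + 25*3 - 30*1
= 18 + 75 - 30 = 63

63


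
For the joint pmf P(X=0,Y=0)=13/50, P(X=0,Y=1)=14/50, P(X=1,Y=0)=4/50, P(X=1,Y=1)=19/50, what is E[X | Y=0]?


P(Y=0) = 17/50
E[X|Y=0] = (0*13 + 1*4)/17 = 4/17

4/17


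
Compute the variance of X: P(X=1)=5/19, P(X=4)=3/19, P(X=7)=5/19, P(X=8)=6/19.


E[X] = 100/19, E[X^2] = 682/19
Var(X) = E[X^2] - (E[X])^2 = 682/19 - (100/19)^2 = 2958/361

2958/361


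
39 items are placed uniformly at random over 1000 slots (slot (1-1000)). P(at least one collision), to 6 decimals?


P(all different) = prod((1000-i)/1000 for i=0..38) = 0.472037
P(at least one match) = 1 - 0.472037 = 0.527963

0.527963


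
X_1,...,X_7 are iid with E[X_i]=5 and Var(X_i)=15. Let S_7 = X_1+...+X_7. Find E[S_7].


E[S_n] = n*E[X_1] = 7*5 = 35

35


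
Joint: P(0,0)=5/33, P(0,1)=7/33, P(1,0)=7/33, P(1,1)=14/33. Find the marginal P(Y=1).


P(Y=1) = P(0,1)+P(1,1) = 7/33 + 14/33 = 21/33 = 7/11

7/11


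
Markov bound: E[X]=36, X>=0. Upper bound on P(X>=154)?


Markov: P(X >= a) <= E[X]/a
P(X >= 154) <= 36/154 = 18/77

18/77


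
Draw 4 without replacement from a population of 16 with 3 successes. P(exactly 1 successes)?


P(X=1) = C(3,1)*C(13,3) / C(16,4)
= 3*286 / 1820
= 858/1820 = 33/70

33/70


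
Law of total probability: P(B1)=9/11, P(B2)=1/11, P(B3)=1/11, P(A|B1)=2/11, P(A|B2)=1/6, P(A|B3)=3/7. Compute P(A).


P(A) = P(A|B1)P(B1) + P(A|B2)P(B2) + P(A|B3)P(B3)
= 2/11*9/11 + 1/6*1/11 + 3/7*1/11
= 18/121 + 1/66 + 3/77 = 1031/5082

1031/5082


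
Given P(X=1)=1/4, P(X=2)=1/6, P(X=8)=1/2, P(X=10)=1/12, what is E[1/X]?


E[1/X] = sum(g(x)*P(x))
= 1*1/4 + 1/2*1/6 + 1/8*1/2 + 1/10*1/12
= 97/240

97/240


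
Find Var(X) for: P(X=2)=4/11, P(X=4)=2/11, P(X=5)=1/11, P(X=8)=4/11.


E[X] = 53/11, E[X^2] = 329/11
Var(X) = E[X^2] - (E[X])^2 = 329/11 - (53/11)^2 = 810/121

810/121


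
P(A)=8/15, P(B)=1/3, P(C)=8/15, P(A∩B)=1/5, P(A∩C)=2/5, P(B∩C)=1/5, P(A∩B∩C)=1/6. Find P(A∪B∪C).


P(A∪B∪C) = P(A)+P(B)+P(C) - P(AB)-P(AC)-P(BC) + P(ABC)
= 8/15+1/3+8/15 - 1/5-2/5-1/5 + 1/6
= 23/30

23/30


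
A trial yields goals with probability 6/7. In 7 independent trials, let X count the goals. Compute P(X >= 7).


P(X>=7) = P(X=7)
= 279936/823543
= 279936/823543

279936/823543


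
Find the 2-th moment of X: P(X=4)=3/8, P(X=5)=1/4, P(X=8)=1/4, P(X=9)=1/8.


E[X^2] = sum(x^2 * P(x))
= 16*3/8 + 25*1/4 + 64*1/4 + 81*1/8
= 307/8

307/8


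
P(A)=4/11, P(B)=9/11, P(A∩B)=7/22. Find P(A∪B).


P(A∪B) = P(A) + P(B) - P(A∩B)
= 4/11 + 9/11 - 7/22 = 19/22

19/22


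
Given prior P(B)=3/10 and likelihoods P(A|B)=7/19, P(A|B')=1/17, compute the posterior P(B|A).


P(A) = P(A|B)P(B) + P(A|B')P(B') = 7/19*3/10 + 1/17*7/10 = 49/323
P(B|A) = P(A|B)P(B)/P(A) = (21/190)/(49/323) = 51/70

51/70


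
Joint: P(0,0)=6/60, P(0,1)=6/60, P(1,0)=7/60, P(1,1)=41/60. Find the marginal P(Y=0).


P(Y=0) = P(0,0)+P(1,0) = 6/60 + 7/60 = 13/60

13/60


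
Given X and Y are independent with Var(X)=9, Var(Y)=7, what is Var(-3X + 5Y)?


Independence => Cov(X,Y)=0
Var(-3X + 5Y) = (-3)^2*Var(X) + 5^2*Var(Y)
= 9*9 + 25*7 = 256

256


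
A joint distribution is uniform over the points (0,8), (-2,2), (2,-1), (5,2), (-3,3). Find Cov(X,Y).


E[X]=2/5, E[Y]=14/5, E[XY]=-1
Cov(X,Y) = E[XY] - E[X]E[Y] = -1 - 2/5*14/5 = -53/25

-53/25


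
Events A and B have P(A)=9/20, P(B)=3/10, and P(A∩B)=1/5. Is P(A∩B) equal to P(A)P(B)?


P(A)*P(B) = 9/20*3/10 = 27/200
P(A∩B) = 1/5 != 27/200, so not independent

No, A and B are not independent


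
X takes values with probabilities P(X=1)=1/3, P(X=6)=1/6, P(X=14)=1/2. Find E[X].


E[X] = sum(x * P(x))
= 1*1/3 + 6*1/6 + 14*1/2
= 25/3

25/3


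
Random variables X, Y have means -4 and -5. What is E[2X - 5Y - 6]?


E[2X - 5Y - 6] = 2*E[X] - 5*E[Y] - 6
= (2)*(-4) + (-5)*(-5) + (-6)
= -8 + 25 - 6 = 11

11


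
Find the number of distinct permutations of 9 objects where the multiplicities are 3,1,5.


9! = 362880
Denominator: 3!=6 * 1!=1 * 5!=120
Coefficient = 362880 / 720 = 504

504


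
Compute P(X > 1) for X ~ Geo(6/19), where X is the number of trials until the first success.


P(X > 1) = P(first 1 trials all fail) = (1-p)^1 = (13/19)^1 = 13/19

13/19


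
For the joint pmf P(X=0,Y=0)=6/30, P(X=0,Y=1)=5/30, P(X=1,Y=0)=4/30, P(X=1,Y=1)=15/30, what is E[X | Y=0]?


P(Y=0) = 10/30
E[X|Y=0] = (0*6 + 1*4)/10 = 4/10 = 2/5

2/5


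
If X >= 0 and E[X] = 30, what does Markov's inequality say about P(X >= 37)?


Markov: P(X >= a) <= E[X]/a
P(X >= 37) <= 30/37

30/37


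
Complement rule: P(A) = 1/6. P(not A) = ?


P(A') = 1 - P(A) = 1 - 1/6 = 5/6

5/6


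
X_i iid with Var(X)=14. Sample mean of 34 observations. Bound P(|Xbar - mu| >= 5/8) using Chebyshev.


Var(Xbar) = Var(X)/n = 14/34
Chebyshev: P(|Xbar-mu| >= 5/8) <= Var(Xbar)/(5/8)^2 = (7/17)/(25/64) = 448/425
Bound exceeds 1, so trivial bound: 1

1


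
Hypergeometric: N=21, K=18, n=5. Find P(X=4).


P(X=4) = C(18,4)*C(3,1) / C(21,5)
= 3060*3 / 20349
= 9180/20349 = 60/133

60/133


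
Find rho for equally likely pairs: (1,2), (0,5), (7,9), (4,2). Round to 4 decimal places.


Cov(X,Y) = 4.7500, Var(X) = 7.5000, Var(Y) = 8.2500
rho = Cov/(sqrt(VarX)*sqrt(VarY)) = 0.6039

0.6039


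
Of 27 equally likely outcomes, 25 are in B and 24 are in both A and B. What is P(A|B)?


P(A|B) = P(A∩B)/P(B) = (24/27)/(25/27) = 24/25

24/25


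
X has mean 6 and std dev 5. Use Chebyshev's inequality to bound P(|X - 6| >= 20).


k = 20/5 = 4
Chebyshev: P(|X-mu| >= k*sigma) <= 1/k^2 = 1/4^2 = 1/16

1/16


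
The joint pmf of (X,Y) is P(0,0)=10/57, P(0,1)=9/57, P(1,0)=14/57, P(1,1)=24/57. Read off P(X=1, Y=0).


Read from table: P(X=1, Y=0) = 14/57

14/57


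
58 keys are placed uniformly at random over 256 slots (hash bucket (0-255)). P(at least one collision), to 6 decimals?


P(all different) = prod((256-i)/256 for i=0..57) = 0.000909
P(at least one match) = 1 - 0.000909 = 0.999091

0.999091


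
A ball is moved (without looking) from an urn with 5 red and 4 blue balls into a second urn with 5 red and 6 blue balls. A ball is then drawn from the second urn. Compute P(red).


P(transfer red) = 5/9; P(transfer blue) = 4/9
If red transferred: Urn II has 6 red of 12, so P(red|red moved) = 1/2
If blue transferred: Urn II has 5 red of 12, so P(red|blue moved) = 5/12
By total probability: P(red) = 5/9*1/2 + 4/9*5/12 = 25/54

25/54


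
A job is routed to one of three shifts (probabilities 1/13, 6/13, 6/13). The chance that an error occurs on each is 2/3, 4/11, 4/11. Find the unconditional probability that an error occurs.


P(A) = P(A|B1)P(B1) + P(A|B2)P(B2) + P(A|B3)P(B3)
= 2/3*1/13 + 4/11*6/13 + 4/11*6/13
= 2/39 + 24/143 + 24/143 = 166/429

166/429


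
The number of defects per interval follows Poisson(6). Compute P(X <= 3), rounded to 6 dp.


P(X<=3) = e^(-6)*6^0/0! + e^(-6)*6^1/1! + e^(-6)*6^2/2! + e^(-6)*6^3/3!
≈ 0.0024787522 + 0.0148725131 + 0.0446175392 + 0.0892350784
= 0.1512038829
≈ 0.151204

0.151204


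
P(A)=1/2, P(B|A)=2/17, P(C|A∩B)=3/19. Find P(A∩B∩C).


P(A∩B∩C) = P(A) * P(B|A) * P(C|A∩B)
= 1/2 * 2/17 * 3/19
= 1/17 * 3/19 = 3/323

3/323


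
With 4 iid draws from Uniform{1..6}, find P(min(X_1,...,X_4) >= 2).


P(min >= 2) = P(all X_i >= 2) = (P(X_1 >= 2))^4
= (5/6)^4 = 625/1296

625/1296


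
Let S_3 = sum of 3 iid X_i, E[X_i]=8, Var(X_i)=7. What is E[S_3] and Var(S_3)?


E[S_n] = n*mu = 3*8 = 24
Var(S_n) = n*sigma^2 = 3*7 = 21

E[S_3]=24, Var(S_3)=21


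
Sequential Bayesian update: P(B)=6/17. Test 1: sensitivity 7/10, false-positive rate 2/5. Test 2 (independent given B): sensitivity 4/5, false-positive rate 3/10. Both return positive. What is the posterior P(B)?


After test 1: P(+) = 7/10*6/17 + 2/5*11/17 = 43/85
P(B|+) = (21/85)/(43/85) = 21/43
After test 2 (use post1 as new prior): P(+) = 4/5*21/43 + 3/10*22/43 = 117/215
P(B|+,+) = (84/215)/(117/215) = 28/39

28/39


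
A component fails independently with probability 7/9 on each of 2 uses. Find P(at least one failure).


P(at least one) = 1 - P(none)
P(none) = (1 - 7/9)^2 = (2/9)^2 = 4/81
P(at least one) = 1 - 4/81 = 77/81

77/81


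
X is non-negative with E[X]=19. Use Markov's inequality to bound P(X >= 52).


Markov: P(X >= a) <= E[X]/a
P(X >= 52) <= 19/52

19/52


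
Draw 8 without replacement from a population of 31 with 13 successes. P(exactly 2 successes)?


P(X=2) = C(13,2)*C(18,6) / C(31,8)
= 78*18564 / 7888725
= 1447992/7888725 = 12376/67425

12376/67425


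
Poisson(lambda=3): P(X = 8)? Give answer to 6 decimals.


P(X=8) = e^(-3) * 3^8 / 8!
≈ 0.04978706837 * 6561 / 40320
≈ 0.008102

0.008102


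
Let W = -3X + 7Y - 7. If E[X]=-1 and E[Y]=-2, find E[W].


E[-3X + 7Y - 7] = -3*E[X] + 7*E[Y] - 7
= (-3)*(-1) + (7)*(-2) + (-7)
= 3 - 14 - 7 = -18

-18


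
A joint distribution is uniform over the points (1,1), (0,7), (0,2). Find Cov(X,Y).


E[X]=1/3, E[Y]=10/3, E[XY]=1/3
Cov(X,Y) = E[XY] - E[X]E[Y] = 1/3 - 1/3*10/3 = -7/9

-7/9


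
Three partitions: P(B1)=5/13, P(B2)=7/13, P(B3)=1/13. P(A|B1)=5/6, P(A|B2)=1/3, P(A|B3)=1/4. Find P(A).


P(A) = P(A|B1)P(B1) + P(A|B2)P(B2) + P(A|B3)P(B3)
= 5/6*5/13 + 1/3*7/13 + 1/4*1/13
= 25/78 + 7/39 + 1/52 = 27/52

27/52


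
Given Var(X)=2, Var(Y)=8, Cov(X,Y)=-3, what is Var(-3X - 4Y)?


Var(-3X - 4Y) = (-3)^2*Var(X) + (-4)^2*Var(Y) + 2*(-3)*(-4)*Cov(X,Y)
= 9*2 + 16*8 + 24*(-3)
= 18 + 128 - 72 = 74

74


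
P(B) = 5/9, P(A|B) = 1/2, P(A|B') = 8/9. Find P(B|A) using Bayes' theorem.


P(A) = P(A|B)P(B) + P(A|B')P(B') = 1/2*5/9 + 8/9*4/9 = 109/162
P(B|A) = P(A|B)P(B)/P(A) = (5/18)/(109/162) = 45/109

45/109


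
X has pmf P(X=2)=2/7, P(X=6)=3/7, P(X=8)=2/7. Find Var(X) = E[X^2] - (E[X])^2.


E[X] = 38/7, E[X^2] = 244/7
Var(X) = E[X^2] - (E[X])^2 = 244/7 - (38/7)^2 = 264/49

264/49


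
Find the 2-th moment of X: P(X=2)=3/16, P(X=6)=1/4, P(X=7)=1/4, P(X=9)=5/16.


E[X^2] = sum(x^2 * P(x))
= 4*3/16 + 36*1/4 + 49*1/4 + 81*5/16
= 757/16

757/16


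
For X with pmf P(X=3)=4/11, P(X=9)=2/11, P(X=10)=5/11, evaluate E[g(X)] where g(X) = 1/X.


E[1/X] = sum(g(x)*P(x))
= 1/3*4/11 + 1/9*2/11 + 1/10*5/11
= 37/198

37/198


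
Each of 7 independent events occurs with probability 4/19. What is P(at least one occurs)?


P(at least one) = 1 - P(none)
P(none) = (1 - 4/19)^7 = (15/19)^7 = 170859375/893871739
P(at least one) = 1 - 170859375/893871739 = 723012364/893871739

723012364/893871739


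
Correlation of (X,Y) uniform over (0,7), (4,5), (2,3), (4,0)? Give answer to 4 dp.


Cov(X,Y) = -2.8750, Var(X) = 2.7500, Var(Y) = 6.6875
rho = Cov/(sqrt(VarX)*sqrt(VarY)) = -0.6704

-0.6704


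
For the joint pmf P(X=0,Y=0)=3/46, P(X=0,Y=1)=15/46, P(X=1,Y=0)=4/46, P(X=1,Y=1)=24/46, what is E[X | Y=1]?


P(Y=1) = 39/46
E[X|Y=1] = (0*15 + 1*24)/39 = 24/39 = 8/13

8/13


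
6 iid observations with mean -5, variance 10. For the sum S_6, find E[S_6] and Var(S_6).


E[S_n] = n*mu = 6*-5 = -30
Var(S_n) = n*sigma^2 = 6*10 = 60

E[S_6]=-30, Var(S_6)=60


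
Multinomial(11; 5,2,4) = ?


11! = 39916800
Denominator: 5!=120 * 2!=2 * 4!=24
Coefficient = 39916800 / 5760 = 6930

6930


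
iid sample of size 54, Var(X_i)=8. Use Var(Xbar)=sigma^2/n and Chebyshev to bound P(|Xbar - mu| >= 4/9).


Var(Xbar) = Var(X)/n = 8/54
Chebyshev: P(|Xbar-mu| >= 4/9) <= Var(Xbar)/(4/9)^2 = (4/27)/(16/81) = 3/4

3/4


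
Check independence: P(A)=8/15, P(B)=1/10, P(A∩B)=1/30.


P(A)*P(B) = 8/15*1/10 = 4/75
P(A∩B) = 1/30 != 4/75, so not independent

No, A and B are not independent


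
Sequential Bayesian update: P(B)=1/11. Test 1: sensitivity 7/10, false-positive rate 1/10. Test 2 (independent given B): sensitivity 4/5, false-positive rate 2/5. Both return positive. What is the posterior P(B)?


After test 1: P(+) = 7/10*1/11 + 1/10*10/11 = 17/110
P(B|+) = (7/110)/(17/110) = 7/17
After test 2 (use post1 as new prior): P(+) = 4/5*7/17 + 2/5*10/17 = 48/85
P(B|+,+) = (28/85)/(48/85) = 7/12

7/12


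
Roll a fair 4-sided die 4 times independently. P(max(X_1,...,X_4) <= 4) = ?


P(max <= 4) = P(all X_i <= 4) = (P(X_1 <= 4))^4
= (4/4)^4 = 1^4 = 1

1


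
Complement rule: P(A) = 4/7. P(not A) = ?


P(A') = 1 - P(A) = 1 - 4/7 = 3/7

3/7


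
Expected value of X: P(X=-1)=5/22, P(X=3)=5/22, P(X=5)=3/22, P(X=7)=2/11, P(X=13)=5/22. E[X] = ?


E[X] = sum(x * P(x))
= -1*5/22 + 3*5/22 + 5*3/22 + 7*2/11 + 13*5/22
= 59/11

59/11


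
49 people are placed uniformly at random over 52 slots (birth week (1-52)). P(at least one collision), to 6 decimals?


P(all different) = prod((52-i)/52 for i=0..48) = 0.000000
P(at least one match) = 1 - 0.000000 = 1.000000

1.000000


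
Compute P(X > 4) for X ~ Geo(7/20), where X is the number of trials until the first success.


P(X > 4) = P(first 4 trials all fail) = (1-p)^4 = (13/20)^4 = 28561/160000

28561/160000


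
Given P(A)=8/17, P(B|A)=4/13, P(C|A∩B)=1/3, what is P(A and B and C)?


P(A∩B∩C) = P(A) * P(B|A) * P(C|A∩B)
= 8/17 * 4/13 * 1/3
= 32/221 * 1/3 = 32/663

32/663


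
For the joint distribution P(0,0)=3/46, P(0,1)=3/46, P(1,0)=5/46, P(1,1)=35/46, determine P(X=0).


P(X=0) = P(0,0)+P(0,1) = 3/46 + 3/46 = 6/46 = 3/23

3/23


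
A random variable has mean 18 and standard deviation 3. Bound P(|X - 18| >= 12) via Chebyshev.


k = 12/3 = 4
Chebyshev: P(|X-mu| >= k*sigma) <= 1/k^2 = 1/4^2 = 1/16

1/16


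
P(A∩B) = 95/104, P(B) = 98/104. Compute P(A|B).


P(A|B) = P(A∩B)/P(B) = (95/104)/(98/104) = 95/98

95/98


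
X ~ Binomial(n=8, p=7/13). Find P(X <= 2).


P(X<=2) = P(X=0) + P(X=1) + P(X=2)
= 1679616/815730721 + 15676416/815730721 + 64012032/815730721
= 81368064/815730721

81368064/815730721


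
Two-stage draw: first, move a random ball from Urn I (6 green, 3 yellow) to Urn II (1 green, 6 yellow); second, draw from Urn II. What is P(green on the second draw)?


P(transfer green) = 6/9 = 2/3; P(transfer yellow) = 1/3
If green transferred: Urn II has 2 green of 8, so P(green|green moved) = 1/4
If yellow transferred: Urn II has 1 green of 8, so P(green|yellow moved) = 1/8
By total probability: P(green) = 2/3*1/4 + 1/3*1/8 = 5/24

5/24


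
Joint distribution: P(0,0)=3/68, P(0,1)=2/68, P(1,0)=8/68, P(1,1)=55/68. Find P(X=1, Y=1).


Read from table: P(X=1, Y=1) = 55/68

55/68


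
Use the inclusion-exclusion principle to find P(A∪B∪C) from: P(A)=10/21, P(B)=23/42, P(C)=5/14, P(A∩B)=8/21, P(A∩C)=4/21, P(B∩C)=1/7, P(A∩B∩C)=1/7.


P(A∪B∪C) = P(A)+P(B)+P(C) - P(AB)-P(AC)-P(BC) + P(ABC)
= 10/21+23/42+5/14 - 8/21-4/21-1/7 + 1/7
= 17/21

17/21


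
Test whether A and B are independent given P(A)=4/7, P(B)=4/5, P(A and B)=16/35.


P(A)*P(B) = 4/7*4/5 = 16/35
P(A∩B) = 16/35, which equals P(A)P(B), so independent

Yes, A and B are independent


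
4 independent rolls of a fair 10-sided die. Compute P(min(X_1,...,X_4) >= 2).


P(min >= 2) = P(all X_i >= 2) = (P(X_1 >= 2))^4
= (9/10)^4 = 6561/10000

6561/10000


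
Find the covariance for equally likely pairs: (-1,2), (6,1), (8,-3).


E[X]=13/3, E[Y]=0, E[XY]=-20/3
Cov(X,Y) = E[XY] - E[X]E[Y] = -20/3 - 13/3*0 = -20/3

-20/3


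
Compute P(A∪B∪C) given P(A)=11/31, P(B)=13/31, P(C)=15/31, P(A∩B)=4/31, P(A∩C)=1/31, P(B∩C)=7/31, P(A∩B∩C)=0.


P(A∪B∪C) = P(A)+P(B)+P(C) - P(AB)-P(AC)-P(BC) + P(ABC)
= 11/31+13/31+15/31 - 4/31-1/31-7/31 + 0
= 27/31

27/31


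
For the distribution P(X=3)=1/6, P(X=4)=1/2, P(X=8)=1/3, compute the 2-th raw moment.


E[X^2] = sum(x^2 * P(x))
= 9*1/6 + 16*1/2 + 64*1/3
= 185/6

185/6


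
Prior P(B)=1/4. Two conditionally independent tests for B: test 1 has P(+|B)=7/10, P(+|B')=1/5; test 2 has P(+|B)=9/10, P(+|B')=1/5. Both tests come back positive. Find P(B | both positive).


After test 1: P(+) = 7/10*1/4 + 1/5*3/4 = 13/40
P(B|+) = (7/40)/(13/40) = 7/13
After test 2 (use post1 as new prior): P(+) = 9/10*7/13 + 1/5*6/13 = 15/26
P(B|+,+) = (63/130)/(15/26) = 21/25

21/25


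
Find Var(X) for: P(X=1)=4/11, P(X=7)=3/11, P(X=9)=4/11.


E[X] = 61/11, E[X^2] = 475/11
Var(X) = E[X^2] - (E[X])^2 = 475/11 - (61/11)^2 = 1504/121

1504/121


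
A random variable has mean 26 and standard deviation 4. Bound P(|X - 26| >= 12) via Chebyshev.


k = 12/4 = 3
Chebyshev: P(|X-mu| >= k*sigma) <= 1/k^2 = 1/3^2 = 1/9

1/9


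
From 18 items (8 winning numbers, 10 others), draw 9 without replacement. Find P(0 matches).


P(X=0) = C(8,0)*C(10,9) / C(18,9)
= 1*10 / 48620
= 10/48620 = 1/4862

1/4862


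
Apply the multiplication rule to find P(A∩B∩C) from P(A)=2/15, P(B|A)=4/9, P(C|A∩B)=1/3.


P(A∩B∩C) = P(A) * P(B|A) * P(C|A∩B)
= 2/15 * 4/9 * 1/3
= 8/135 * 1/3 = 8/405

8/405


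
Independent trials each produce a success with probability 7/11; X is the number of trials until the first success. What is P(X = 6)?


P(X=6) = (1-p)^5 * p = (4/11)^5 * 7/11
= 1024/161051 * 7/11 = 7168/1771561

7168/1771561


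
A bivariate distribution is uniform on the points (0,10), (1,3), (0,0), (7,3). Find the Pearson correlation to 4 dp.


Cov(X,Y) = -2.0000, Var(X) = 8.5000, Var(Y) = 13.5000
rho = Cov/(sqrt(VarX)*sqrt(VarY)) = -0.1867

-0.1867


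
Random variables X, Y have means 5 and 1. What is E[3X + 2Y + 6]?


E[3X + 2Y + 6] = 3*E[X] + 2*E[Y] + 6
= (3)*(5) + (2)*(1) + (6)
= 15 + 2 + 6 = 23

23


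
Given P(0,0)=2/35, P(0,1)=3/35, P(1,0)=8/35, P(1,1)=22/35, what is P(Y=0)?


P(Y=0) = P(0,0)+P(1,0) = 2/35 + 8/35 = 10/35 = 2/7

2/7


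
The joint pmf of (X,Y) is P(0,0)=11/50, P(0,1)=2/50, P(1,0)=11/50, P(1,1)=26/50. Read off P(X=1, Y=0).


Read from table: P(X=1, Y=0) = 11/50

11/50


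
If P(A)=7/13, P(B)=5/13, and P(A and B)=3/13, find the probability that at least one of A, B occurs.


P(A∪B) = P(A) + P(B) - P(A∩B)
= 7/13 + 5/13 - 3/13 = 9/13

9/13


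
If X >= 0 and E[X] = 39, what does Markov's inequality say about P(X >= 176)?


Markov: P(X >= a) <= E[X]/a
P(X >= 176) <= 39/176

39/176


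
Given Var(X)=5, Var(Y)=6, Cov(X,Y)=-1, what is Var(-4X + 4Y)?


Var(-4X + 4Y) = (-4)^2*Var(X) + 4^2*Var(Y) + 2*(-4)*4*Cov(X,Y)
= 16*5 + 16*6 - 32*(-1)
= 80 + 96 + 32 = 208

208


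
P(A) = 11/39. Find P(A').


P(A') = 1 - P(A) = 1 - 11/39 = 28/39

28/39


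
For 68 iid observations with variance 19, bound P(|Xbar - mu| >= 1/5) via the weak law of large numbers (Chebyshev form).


Var(Xbar) = Var(X)/n = 19/68
Chebyshev: P(|Xbar-mu| >= 1/5) <= Var(Xbar)/(1/5)^2 = (19/68)/(1/25) = 475/68
Bound exceeds 1, so trivial bound: 1

1


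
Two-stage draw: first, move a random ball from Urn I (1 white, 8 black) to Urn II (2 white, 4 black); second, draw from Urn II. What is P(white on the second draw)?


P(transfer white) = 1/9; P(transfer black) = 8/9
If white transferred: Urn II has 3 white of 7, so P(white|white moved) = 3/7
If black transferred: Urn II has 2 white of 7, so P(white|black moved) = 2/7
By total probability: P(white) = 1/9*3/7 + 8/9*2/7 = 19/63

19/63


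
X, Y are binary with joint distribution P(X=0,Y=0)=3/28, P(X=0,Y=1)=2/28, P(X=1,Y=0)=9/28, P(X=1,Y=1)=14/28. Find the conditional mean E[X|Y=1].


P(Y=1) = 16/28
E[X|Y=1] = (0*2 + 1*14)/16 = 14/16 = 7/8

7/8


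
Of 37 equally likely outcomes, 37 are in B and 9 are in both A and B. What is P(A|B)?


P(A|B) = P(A∩B)/P(B) = (9/37)/(37/37) = 9/37

9/37


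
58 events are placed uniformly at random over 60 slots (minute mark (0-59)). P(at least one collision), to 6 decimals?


P(all different) = prod((60-i)/60 for i=0..57) = 0.000000
P(at least one match) = 1 - 0.000000 = 1.000000

1.000000


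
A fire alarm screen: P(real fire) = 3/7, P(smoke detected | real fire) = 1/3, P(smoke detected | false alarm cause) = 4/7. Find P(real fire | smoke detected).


P(A) = P(A|B)P(B) + P(A|B')P(B') = 1/3*3/7 + 4/7*4/7 = 23/49
P(B|A) = P(A|B)P(B)/P(A) = (1/7)/(23/49) = 7/23

7/23


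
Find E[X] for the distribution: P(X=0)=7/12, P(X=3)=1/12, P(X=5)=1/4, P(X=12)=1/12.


E[X] = sum(x * P(x))
= 0*7/12 + 3*1/12 + 5*1/4 + 12*1/12
= 5/2

5/2


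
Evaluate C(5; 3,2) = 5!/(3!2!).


5! = 120
Denominator: 3!=6 * 2!=2
Coefficient = 120 / 12 = 10

10


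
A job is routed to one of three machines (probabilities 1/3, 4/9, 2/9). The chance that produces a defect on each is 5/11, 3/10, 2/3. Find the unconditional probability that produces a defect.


P(A) = P(A|B1)P(B1) + P(A|B2)P(B2) + P(A|B3)P(B3)
= 5/11*1/3 + 3/10*4/9 + 2/3*2/9
= 5/33 + 2/15 + 4/27 = 643/1485

643/1485


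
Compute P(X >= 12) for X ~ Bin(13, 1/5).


P(X>=12) = P(X=12) + P(X=13)
= 52/1220703125 + 1/1220703125
= 53/1220703125

53/1220703125


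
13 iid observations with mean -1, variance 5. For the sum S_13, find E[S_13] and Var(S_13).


E[S_n] = n*mu = 13*-1 = -13
Var(S_n) = n*sigma^2 = 13*5 = 65

E[S_13]=-13, Var(S_13)=65


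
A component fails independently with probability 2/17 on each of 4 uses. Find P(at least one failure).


P(at least one) = 1 - P(none)
P(none) = (1 - 2/17)^4 = (15/17)^4 = 50625/83521
P(at least one) = 1 - 50625/83521 = 32896/83521

32896/83521


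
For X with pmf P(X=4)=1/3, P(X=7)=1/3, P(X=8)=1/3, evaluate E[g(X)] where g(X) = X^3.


E[X^3] = sum(g(x)*P(x))
= 64*1/3 + 343*1/3 + 512*1/3
= 919/3

919/3


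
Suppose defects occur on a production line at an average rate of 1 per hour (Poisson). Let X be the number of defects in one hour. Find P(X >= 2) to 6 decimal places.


P(X>=2) = 1 - P(X<=1) = 1 - (e^(-1)*1^0/0! + e^(-1)*1^1/1!)
≈ 1 - (0.3678794412 + 0.3678794412)
= 1 - 0.7357588824 = 0.2642411176
≈ 0.264241

0.264241


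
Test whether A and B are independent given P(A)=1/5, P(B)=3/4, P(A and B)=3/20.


P(A)*P(B) = 1/5*3/4 = 3/20
P(A∩B) = 3/20, which equals P(A)P(B), so independent

Yes, A and B are independent


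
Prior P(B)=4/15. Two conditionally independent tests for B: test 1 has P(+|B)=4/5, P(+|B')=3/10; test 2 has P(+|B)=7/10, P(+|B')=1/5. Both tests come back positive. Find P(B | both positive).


After test 1: P(+) = 4/5*4/15 + 3/10*11/15 = 13/30
P(B|+) = (16/75)/(13/30) = 32/65
After test 2 (use post1 as new prior): P(+) = 7/10*32/65 + 1/5*33/65 = 29/65
P(B|+,+) = (112/325)/(29/65) = 112/145

112/145


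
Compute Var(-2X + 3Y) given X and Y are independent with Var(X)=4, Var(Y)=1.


Independence => Cov(X,Y)=0
Var(-2X + 3Y) = (-2)^2*Var(X) + 3^2*Var(Y)
= 4*4 + 9*1 = 25

25


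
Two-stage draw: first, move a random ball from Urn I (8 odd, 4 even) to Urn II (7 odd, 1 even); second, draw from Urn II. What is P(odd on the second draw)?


P(transfer odd) = 8/12 = 2/3; P(transfer even) = 1/3
If odd transferred: Urn II has 8 odd of 9, so P(odd|odd moved) = 8/9
If even transferred: Urn II has 7 odd of 9, so P(odd|even moved) = 7/9
By total probability: P(odd) = 2/3*8/9 + 1/3*7/9 = 23/27

23/27


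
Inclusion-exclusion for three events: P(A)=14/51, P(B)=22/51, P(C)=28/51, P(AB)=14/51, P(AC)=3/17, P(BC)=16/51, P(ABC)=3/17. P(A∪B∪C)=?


P(A∪B∪C) = P(A)+P(B)+P(C) - P(AB)-P(AC)-P(BC) + P(ABC)
= 14/51+22/51+28/51 - 14/51-3/17-16/51 + 3/17
= 2/3

2/3


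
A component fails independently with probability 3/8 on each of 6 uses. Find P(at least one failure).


P(at least one) = 1 - P(none)
P(none) = (1 - 3/8)^6 = (5/8)^6 = 15625/262144
P(at least one) = 1 - 15625/262144 = 246519/262144

246519/262144


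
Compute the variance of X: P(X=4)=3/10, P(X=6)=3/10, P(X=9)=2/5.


E[X] = 33/5, E[X^2] = 48
Var(X) = E[X^2] - (E[X])^2 = 48 - (33/5)^2 = 111/25

111/25


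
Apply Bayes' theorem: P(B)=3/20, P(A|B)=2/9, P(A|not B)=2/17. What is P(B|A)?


P(A) = P(A|B)P(B) + P(A|B')P(B') = 2/9*3/20 + 2/17*17/20 = 2/15
P(B|A) = P(A|B)P(B)/P(A) = (1/30)/(2/15) = 1/4

1/4


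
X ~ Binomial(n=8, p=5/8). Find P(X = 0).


P(X=0) = C(8,0) * p^0 * (1-p)^8
= 1 * 1 * 6561/16777216
= 6561/16777216

6561/16777216


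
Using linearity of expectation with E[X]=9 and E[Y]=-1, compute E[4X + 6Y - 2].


E[4X + 6Y - 2] = 4*E[X] + 6*E[Y] - 2
= (4)*(9) + (6)*(-1) + (-2)
= 36 - 6 - 2 = 28

28


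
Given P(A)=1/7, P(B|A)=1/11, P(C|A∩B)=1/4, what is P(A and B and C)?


P(A∩B∩C) = P(A) * P(B|A) * P(C|A∩B)
= 1/7 * 1/11 * 1/4
= 1/77 * 1/4 = 1/308

1/308


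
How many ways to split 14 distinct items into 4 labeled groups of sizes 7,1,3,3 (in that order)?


14! = 87178291200
Denominator: 7!=5040 * 1!=1 * 3!=6 * 3!=6
Coefficient = 87178291200 / 181440 = 480480

480480


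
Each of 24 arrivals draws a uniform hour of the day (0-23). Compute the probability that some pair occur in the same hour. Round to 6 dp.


P(all different) = prod((24-i)/24 for i=0..23) = 0.000000
P(at least one match) = 1 - 0.000000 = 1.000000

1.000000


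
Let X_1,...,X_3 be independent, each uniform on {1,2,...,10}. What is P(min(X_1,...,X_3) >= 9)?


P(min >= 9) = P(all X_i >= 9) = (P(X_1 >= 9))^3
= (2/10)^3 = (1/5)^3 = 1/125

1/125


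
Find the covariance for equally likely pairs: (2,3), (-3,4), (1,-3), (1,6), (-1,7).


E[X]=0, E[Y]=17/5, E[XY]=-2
Cov(X,Y) = E[XY] - E[X]E[Y] = -2 - 0*17/5 = -2

-2


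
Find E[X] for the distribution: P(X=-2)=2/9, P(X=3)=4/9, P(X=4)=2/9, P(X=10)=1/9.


E[X] = sum(x * P(x))
= -2*2/9 + 3*4/9 + 4*2/9 + 10*1/9
= 26/9

26/9


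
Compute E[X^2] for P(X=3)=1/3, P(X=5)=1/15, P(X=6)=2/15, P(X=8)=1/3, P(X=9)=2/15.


E[X^2] = sum(g(x)*P(x))
= 9*1/3 + 25*1/15 + 36*2/15 + 64*1/3 + 81*2/15
= 208/5

208/5


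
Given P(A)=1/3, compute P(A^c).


P(A') = 1 - P(A) = 1 - 1/3 = 2/3

2/3


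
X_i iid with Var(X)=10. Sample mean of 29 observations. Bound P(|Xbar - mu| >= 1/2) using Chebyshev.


Var(Xbar) = Var(X)/n = 10/29
Chebyshev: P(|Xbar-mu| >= 1/2) <= Var(Xbar)/(1/2)^2 = (10/29)/(1/4) = 40/29
Bound exceeds 1, so trivial bound: 1

1


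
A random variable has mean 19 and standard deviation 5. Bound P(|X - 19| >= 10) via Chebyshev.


k = 10/5 = 2
Chebyshev: P(|X-mu| >= k*sigma) <= 1/k^2 = 1/2^2 = 1/4

1/4


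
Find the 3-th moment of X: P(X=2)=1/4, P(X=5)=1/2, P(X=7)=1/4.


E[X^3] = sum(x^3 * P(x))
= 8*1/4 + 125*1/2 + 343*1/4
= 601/4

601/4


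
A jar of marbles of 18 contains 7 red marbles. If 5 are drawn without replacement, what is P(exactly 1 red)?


P(X=1) = C(7,1)*C(11,4) / C(18,5)
= 7*330 / 8568
= 2310/8568 = 55/204

55/204


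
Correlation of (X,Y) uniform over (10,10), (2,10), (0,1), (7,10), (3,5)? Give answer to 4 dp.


Cov(X,Y) = 9.3200, Var(X) = 13.0400, Var(Y) = 13.3600
rho = Cov/(sqrt(VarX)*sqrt(VarY)) = 0.7061

0.7061


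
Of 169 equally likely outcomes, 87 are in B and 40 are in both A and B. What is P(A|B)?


P(A|B) = P(A∩B)/P(B) = (40/169)/(87/169) = 40/87

40/87


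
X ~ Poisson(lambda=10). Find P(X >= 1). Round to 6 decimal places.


P(X>=1) = 1 - P(X<=0) = 1 - (e^(-10)*10^0/0!)
≈ 1 - 0.0000453999 = 0.9999546001
≈ 0.999955

0.999955


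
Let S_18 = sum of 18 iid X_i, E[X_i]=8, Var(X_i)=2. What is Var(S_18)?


By independence, Var(S_n) = n*Var(X_1) = 18*2 = 36

36


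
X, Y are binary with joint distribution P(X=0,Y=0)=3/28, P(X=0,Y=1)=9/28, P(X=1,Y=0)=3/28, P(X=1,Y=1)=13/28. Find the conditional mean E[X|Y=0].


P(Y=0) = 6/28
E[X|Y=0] = (0*3 + 1*3)/6 = 3/6 = 1/2

1/2


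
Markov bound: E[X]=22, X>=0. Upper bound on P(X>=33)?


Markov: P(X >= a) <= E[X]/a
P(X >= 33) <= 22/33 = 2/3

2/3


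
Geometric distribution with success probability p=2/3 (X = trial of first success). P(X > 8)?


P(X > 8) = P(first 8 trials all fail) = (1-p)^8 = (1/3)^8 = 1/6561

1/6561


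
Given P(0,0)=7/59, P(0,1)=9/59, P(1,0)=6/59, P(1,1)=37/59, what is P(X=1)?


P(X=1) = P(1,0)+P(1,1) = 6/59 + 37/59 = 43/59

43/59


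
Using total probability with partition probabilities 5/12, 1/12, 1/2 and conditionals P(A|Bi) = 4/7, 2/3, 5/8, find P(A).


P(A) = P(A|B1)P(B1) + P(A|B2)P(B2) + P(A|B3)P(B3)
= 4/7*5/12 + 2/3*1/12 + 5/8*1/2
= 5/21 + 1/18 + 5/16 = 611/1008

611/1008


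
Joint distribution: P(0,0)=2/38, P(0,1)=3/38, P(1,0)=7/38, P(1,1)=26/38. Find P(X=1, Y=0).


Read from table: P(X=1, Y=0) = 7/38

7/38


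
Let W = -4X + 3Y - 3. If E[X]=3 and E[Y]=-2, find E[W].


E[-4X + 3Y - 3] = -4*E[X] + 3*E[Y] - 3
= (-4)*(3) + (3)*(-2) + (-3)
= -12 - 6 - 3 = -21

-21


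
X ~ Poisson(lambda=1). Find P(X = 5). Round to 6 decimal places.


P(X=5) = e^(-1) * 1^5 / 5!
≈ 0.3678794412 * 1 / 120
≈ 0.003066

0.003066


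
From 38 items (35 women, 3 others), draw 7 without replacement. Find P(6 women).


P(X=6) = C(35,6)*C(3,1) / C(38,7)
= 1623160*3 / 12620256
= 4869480/12620256 = 1085/2812

1085/2812


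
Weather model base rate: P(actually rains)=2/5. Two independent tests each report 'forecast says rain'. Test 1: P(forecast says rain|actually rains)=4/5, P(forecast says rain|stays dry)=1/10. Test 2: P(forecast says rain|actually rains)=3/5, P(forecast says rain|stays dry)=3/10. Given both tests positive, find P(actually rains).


After test 1: P(+) = 4/5*2/5 + 1/10*3/5 = 19/50
P(B|+) = (8/25)/(19/50) = 16/19
After test 2 (use post1 as new prior): P(+) = 3/5*16/19 + 3/10*3/19 = 21/38
P(B|+,+) = (48/95)/(21/38) = 32/35

32/35
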